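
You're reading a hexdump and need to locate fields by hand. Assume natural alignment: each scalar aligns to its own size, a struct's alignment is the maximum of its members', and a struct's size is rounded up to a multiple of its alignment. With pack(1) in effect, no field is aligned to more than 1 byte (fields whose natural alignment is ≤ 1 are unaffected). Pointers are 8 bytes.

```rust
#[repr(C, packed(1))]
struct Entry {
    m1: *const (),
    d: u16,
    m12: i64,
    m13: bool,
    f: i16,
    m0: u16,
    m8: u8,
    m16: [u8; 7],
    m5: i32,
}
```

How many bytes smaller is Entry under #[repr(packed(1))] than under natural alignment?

13

natural layout:
  m1 at 0 (size 8, align 8) → ends 8
  d at 8 (size 2, align 2) → ends 10
  pad 6 to align 8 for m12
  m12 at 16 (size 8, align 8) → ends 24
  m13 at 24 (size 1, align 1) → ends 25
  pad 1 to align 2 for f
  f at 26 (size 2, align 2) → ends 28
  m0 at 28 (size 2, align 2) → ends 30
  m8 at 30 (size 1, align 1) → ends 31
  m16 at 31 (size 7, align 1) → ends 38
  pad 2 to align 4 for m5
  m5 at 40 (size 4, align 4) → ends 44
  tail pad 4 to reach multiple of 8
  total 48 bytes, alignment 8
packed(1) layout:
  m1 at 0 (size 8, align 1) → ends 8
  d at 8 (size 2, align 1) → ends 10
  m12 at 10 (size 8, align 1) → ends 18
  m13 at 18 (size 1, align 1) → ends 19
  f at 19 (size 2, align 1) → ends 21
  m0 at 21 (size 2, align 1) → ends 23
  m8 at 23 (size 1, align 1) → ends 24
  m16 at 24 (size 7, align 1) → ends 31
  m5 at 31 (size 4, align 1) → ends 35
  total 35 bytes, alignment 1
48 − 35 = 13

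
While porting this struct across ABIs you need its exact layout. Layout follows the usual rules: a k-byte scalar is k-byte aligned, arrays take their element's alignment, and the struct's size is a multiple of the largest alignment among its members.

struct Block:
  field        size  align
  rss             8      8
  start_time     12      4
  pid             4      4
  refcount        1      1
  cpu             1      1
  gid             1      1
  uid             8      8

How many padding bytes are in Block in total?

5

0..8  rss  (8B, 8-aligned)
8..20  start_time  (12B, 4-aligned)
20..24  pid  (4B, 4-aligned)
24..25  refcount  (1B, 1-aligned)
25..26  cpu  (1B, 1-aligned)
26..27  gid  (1B, 1-aligned)
27..32  -- padding (5B)
32..40  uid  (8B, 8-aligned)
sizeof = 40, alignof = 8
data bytes 35, size 40 → padding 5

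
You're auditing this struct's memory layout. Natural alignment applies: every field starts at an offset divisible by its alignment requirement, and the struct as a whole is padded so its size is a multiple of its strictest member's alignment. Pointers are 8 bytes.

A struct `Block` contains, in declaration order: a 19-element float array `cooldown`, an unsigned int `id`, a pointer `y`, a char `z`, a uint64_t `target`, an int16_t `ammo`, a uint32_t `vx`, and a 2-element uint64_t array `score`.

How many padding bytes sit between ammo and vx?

2

@0: cooldown [76B, align 4] → 76
@76: id [4B, align 4] → 80
@80: y [8B, align 8] → 88
@88: z [1B, align 1] → 89
+7 pad (align 8)
@96: target [8B, align 8] → 104
@104: ammo [2B, align 2] → 106
+2 pad (align 4)
@108: vx [4B, align 4] → 112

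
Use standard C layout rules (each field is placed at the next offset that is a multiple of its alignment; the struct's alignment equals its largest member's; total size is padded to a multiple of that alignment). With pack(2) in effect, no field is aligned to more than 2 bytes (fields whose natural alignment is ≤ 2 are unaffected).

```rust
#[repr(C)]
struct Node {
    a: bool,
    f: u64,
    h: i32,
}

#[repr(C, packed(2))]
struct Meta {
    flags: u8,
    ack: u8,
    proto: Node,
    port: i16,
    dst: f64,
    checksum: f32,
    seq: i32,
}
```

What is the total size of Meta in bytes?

Node: 0..1  a  (1B, 1-aligned); 1..8  -- padding (7B); 8..16  f  (8B, 8-aligned); 16..20  h  (4B, 4-aligned); 20..24  -- tail padding (4B); sizeof = 24, alignof = 8
0..1  flags  (1B, 1-aligned)
1..2  ack  (1B, 1-aligned)
2..26  proto  (24B, 2-aligned)
26..28  port  (2B, 2-aligned)
28..36  dst  (8B, 2-aligned)
36..40  checksum  (4B, 2-aligned)
40..44  seq  (4B, 2-aligned)
sizeof = 44, alignof = 2

44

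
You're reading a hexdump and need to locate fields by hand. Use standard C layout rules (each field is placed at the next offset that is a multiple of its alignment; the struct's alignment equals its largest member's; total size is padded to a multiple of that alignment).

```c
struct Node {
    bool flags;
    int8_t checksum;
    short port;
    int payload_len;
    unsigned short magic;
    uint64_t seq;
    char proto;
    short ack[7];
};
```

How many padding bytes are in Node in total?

0..1  flags  (1B, 1-aligned)
1..2  checksum  (1B, 1-aligned)
2..4  port  (2B, 2-aligned)
4..8  payload_len  (4B, 4-aligned)
8..10  magic  (2B, 2-aligned)
10..16  -- padding (6B)
16..24  seq  (8B, 8-aligned)
24..25  proto  (1B, 1-aligned)
25..26  -- padding (1B)
26..40  ack  (14B, 2-aligned)
sizeof = 40, alignof = 8
data bytes 33, size 40 → padding 7

7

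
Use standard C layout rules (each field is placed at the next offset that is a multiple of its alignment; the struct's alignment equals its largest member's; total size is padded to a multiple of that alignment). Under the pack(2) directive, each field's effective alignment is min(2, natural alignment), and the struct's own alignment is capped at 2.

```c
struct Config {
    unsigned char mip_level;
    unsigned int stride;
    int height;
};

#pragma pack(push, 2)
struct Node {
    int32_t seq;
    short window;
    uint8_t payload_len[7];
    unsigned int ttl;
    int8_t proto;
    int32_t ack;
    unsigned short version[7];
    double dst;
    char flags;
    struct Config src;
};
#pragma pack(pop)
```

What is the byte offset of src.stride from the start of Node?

52

Config: 0..1  mip_level  (1B, 1-aligned); 1..4  -- padding (3B); 4..8  stride  (4B, 4-aligned); 8..12  height  (4B, 4-aligned); sizeof = 12, alignof = 4
0..4  seq  (4B, 2-aligned)
4..6  window  (2B, 2-aligned)
6..13  payload_len  (7B, 1-aligned)
13..14  -- padding (1B)
14..18  ttl  (4B, 2-aligned)
18..19  proto  (1B, 1-aligned)
19..20  -- padding (1B)
20..24  ack  (4B, 2-aligned)
24..38  version  (14B, 2-aligned)
38..46  dst  (8B, 2-aligned)
46..47  flags  (1B, 1-aligned)
47..48  -- padding (1B)
48..60  src  (12B, 2-aligned)
within Config: stride at 4
48 + 4 = 52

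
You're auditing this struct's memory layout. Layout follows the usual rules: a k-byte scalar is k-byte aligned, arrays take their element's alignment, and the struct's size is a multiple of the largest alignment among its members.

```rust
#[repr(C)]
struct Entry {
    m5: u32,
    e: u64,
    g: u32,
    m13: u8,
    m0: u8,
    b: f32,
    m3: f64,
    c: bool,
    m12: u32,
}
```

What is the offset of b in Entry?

m5 at 0 (size 4, align 4) → ends 4
pad 4 to align 8 for e
e at 8 (size 8, align 8) → ends 16
g at 16 (size 4, align 4) → ends 20
m13 at 20 (size 1, align 1) → ends 21
m0 at 21 (size 1, align 1) → ends 22
pad 2 to align 4 for b
b at 24 (size 4, align 4) → ends 28

24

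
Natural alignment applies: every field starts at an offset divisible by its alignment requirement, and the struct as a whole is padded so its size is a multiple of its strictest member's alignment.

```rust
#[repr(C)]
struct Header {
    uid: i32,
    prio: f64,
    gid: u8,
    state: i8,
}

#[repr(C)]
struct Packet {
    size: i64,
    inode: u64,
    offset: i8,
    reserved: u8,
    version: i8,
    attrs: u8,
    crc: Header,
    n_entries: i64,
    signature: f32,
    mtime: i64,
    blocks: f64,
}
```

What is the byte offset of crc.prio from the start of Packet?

32

Header: @0: uid [4B, align 4] → 4; +4 pad (align 8); @8: prio [8B, align 8] → 16; @16: gid [1B, align 1] → 17; @17: state [1B, align 1] → 18; +6 tail pad (align 8); size 24, align 8
@0: size [8B, align 8] → 8
@8: inode [8B, align 8] → 16
@16: offset [1B, align 1] → 17
@17: reserved [1B, align 1] → 18
@18: version [1B, align 1] → 19
@19: attrs [1B, align 1] → 20
+4 pad (align 8)
@24: crc [24B, align 8] → 48
within Header: prio at 8
24 + 8 = 32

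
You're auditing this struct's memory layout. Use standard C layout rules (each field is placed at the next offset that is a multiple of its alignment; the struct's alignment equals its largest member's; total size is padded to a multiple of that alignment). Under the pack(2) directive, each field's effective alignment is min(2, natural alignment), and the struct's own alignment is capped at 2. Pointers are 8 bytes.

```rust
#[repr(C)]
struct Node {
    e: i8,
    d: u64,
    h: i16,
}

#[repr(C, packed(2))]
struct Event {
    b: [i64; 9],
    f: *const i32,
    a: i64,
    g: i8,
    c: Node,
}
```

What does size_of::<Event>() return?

Node: @0: e [1B, align 1] → 1; +7 pad (align 8); @8: d [8B, align 8] → 16; @16: h [2B, align 2] → 18; +6 tail pad (align 8); size 24, align 8
@0: b [72B, align 2] → 72
@72: f [8B, align 2] → 80
@80: a [8B, align 2] → 88
@88: g [1B, align 1] → 89
+1 pad (align 2)
@90: c [24B, align 2] → 114
size 114, align 2

114 bytes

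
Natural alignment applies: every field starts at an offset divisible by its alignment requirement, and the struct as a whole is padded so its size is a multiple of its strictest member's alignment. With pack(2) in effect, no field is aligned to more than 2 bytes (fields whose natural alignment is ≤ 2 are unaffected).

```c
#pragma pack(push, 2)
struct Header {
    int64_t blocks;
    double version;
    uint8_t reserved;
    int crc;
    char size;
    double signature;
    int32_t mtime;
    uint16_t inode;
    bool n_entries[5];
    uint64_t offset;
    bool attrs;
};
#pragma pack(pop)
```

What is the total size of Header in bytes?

@0: blocks [8B, align 2] → 8
@8: version [8B, align 2] → 16
@16: reserved [1B, align 1] → 17
+1 pad (align 2)
@18: crc [4B, align 2] → 22
@22: size [1B, align 1] → 23
+1 pad (align 2)
@24: signature [8B, align 2] → 32
@32: mtime [4B, align 2] → 36
@36: inode [2B, align 2] → 38
@38: n_entries [5B, align 1] → 43
+1 pad (align 2)
@44: offset [8B, align 2] → 52
@52: attrs [1B, align 1] → 53
+1 tail pad (align 2)
size 54, align 2

54 bytes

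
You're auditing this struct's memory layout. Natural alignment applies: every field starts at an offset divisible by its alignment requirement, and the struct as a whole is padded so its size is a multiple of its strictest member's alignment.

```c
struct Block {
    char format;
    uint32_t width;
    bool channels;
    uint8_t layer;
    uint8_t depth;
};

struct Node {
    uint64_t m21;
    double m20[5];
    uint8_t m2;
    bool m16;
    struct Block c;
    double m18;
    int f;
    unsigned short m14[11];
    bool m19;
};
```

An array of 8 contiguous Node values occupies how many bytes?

Block: 0..1  format  (1B, 1-aligned); 1..4  -- padding (3B); 4..8  width  (4B, 4-aligned); 8..9  channels  (1B, 1-aligned); 9..10  layer  (1B, 1-aligned); 10..11  depth  (1B, 1-aligned); 11..12  -- tail padding (1B); sizeof = 12, alignof = 4
0..8  m21  (8B, 8-aligned)
8..48  m20  (40B, 8-aligned)
48..49  m2  (1B, 1-aligned)
49..50  m16  (1B, 1-aligned)
50..52  -- padding (2B)
52..64  c  (12B, 4-aligned)
64..72  m18  (8B, 8-aligned)
72..76  f  (4B, 4-aligned)
76..98  m14  (22B, 2-aligned)
98..99  m19  (1B, 1-aligned)
99..104  -- tail padding (5B)
sizeof = 104, alignof = 8
array of 8: 8 × 104 = 832

832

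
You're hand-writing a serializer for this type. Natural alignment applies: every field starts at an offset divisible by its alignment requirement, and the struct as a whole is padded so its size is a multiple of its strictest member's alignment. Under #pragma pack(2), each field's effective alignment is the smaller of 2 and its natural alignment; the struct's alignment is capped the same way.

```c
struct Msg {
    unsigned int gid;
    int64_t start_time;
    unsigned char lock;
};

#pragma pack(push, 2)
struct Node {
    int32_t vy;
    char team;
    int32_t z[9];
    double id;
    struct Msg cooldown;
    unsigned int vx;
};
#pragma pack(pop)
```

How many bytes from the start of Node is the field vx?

Msg: gid at 0 (size 4, align 4) → ends 4; pad 4 to align 8 for start_time; start_time at 8 (size 8, align 8) → ends 16; lock at 16 (size 1, align 1) → ends 17; tail pad 7 to reach multiple of 8; total 24 bytes, alignment 8
vy at 0 (size 4, align 2) → ends 4
team at 4 (size 1, align 1) → ends 5
pad 1 to align 2 for z
z at 6 (size 36, align 2) → ends 42
id at 42 (size 8, align 2) → ends 50
cooldown at 50 (size 24, align 2) → ends 74
vx at 74 (size 4, align 2) → ends 78

74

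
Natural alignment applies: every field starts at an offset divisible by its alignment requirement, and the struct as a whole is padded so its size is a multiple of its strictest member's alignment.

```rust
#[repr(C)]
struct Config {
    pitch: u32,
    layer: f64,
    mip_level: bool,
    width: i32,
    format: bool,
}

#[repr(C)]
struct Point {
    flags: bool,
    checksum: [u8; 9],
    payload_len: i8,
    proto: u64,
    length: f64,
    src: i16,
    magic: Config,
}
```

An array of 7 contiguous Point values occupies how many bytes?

Config: 0..4  pitch  (4B, 4-aligned); 4..8  -- padding (4B); 8..16  layer  (8B, 8-aligned); 16..17  mip_level  (1B, 1-aligned); 17..20  -- padding (3B); 20..24  width  (4B, 4-aligned); 24..25  format  (1B, 1-aligned); 25..32  -- tail padding (7B); sizeof = 32, alignof = 8
0..1  flags  (1B, 1-aligned)
1..10  checksum  (9B, 1-aligned)
10..11  payload_len  (1B, 1-aligned)
11..16  -- padding (5B)
16..24  proto  (8B, 8-aligned)
24..32  length  (8B, 8-aligned)
32..34  src  (2B, 2-aligned)
34..40  -- padding (6B)
40..72  magic  (32B, 8-aligned)
sizeof = 72, alignof = 8
array of 7: 7 × 72 = 504

504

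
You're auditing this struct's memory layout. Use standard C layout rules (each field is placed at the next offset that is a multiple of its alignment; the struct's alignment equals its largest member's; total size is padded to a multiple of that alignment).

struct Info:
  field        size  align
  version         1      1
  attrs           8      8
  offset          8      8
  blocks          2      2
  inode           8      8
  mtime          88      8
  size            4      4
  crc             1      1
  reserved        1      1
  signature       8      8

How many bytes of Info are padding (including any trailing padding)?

version at 0 (size 1, align 1) → ends 1
pad 7 to align 8 for attrs
attrs at 8 (size 8, align 8) → ends 16
offset at 16 (size 8, align 8) → ends 24
blocks at 24 (size 2, align 2) → ends 26
pad 6 to align 8 for inode
inode at 32 (size 8, align 8) → ends 40
mtime at 40 (size 88, align 8) → ends 128
size at 128 (size 4, align 4) → ends 132
crc at 132 (size 1, align 1) → ends 133
reserved at 133 (size 1, align 1) → ends 134
pad 2 to align 8 for signature
signature at 136 (size 8, align 8) → ends 144
total 144 bytes, alignment 8
data bytes 129, size 144 → padding 15

15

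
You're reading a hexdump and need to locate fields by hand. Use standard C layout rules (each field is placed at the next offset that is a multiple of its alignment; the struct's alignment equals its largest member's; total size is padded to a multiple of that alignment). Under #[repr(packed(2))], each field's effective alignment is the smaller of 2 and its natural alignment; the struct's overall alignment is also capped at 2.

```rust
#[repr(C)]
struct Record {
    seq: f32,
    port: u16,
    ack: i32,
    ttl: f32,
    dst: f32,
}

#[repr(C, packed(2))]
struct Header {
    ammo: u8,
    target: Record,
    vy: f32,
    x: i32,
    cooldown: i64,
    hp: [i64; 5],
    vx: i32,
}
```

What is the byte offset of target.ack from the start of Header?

Record: @0: seq [4B, align 4] → 4; @4: port [2B, align 2] → 6; +2 pad (align 4); @8: ack [4B, align 4] → 12; @12: ttl [4B, align 4] → 16; @16: dst [4B, align 4] → 20; size 20, align 4
@0: ammo [1B, align 1] → 1
+1 pad (align 2)
@2: target [20B, align 2] → 22
within Record: ack at 8
2 + 8 = 10

10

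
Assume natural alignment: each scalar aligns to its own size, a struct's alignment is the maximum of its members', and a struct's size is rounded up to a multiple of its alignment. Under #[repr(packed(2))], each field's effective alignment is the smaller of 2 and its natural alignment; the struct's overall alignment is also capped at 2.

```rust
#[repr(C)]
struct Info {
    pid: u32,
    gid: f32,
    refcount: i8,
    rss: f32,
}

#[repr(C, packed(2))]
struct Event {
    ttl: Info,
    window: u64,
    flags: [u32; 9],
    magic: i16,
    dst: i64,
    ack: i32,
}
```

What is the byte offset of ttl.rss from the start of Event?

Info: @0: pid [4B, align 4] → 4; @4: gid [4B, align 4] → 8; @8: refcount [1B, align 1] → 9; +3 pad (align 4); @12: rss [4B, align 4] → 16; size 16, align 4
@0: ttl [16B, align 2] → 16
within Info: rss at 12
0 + 12 = 12

12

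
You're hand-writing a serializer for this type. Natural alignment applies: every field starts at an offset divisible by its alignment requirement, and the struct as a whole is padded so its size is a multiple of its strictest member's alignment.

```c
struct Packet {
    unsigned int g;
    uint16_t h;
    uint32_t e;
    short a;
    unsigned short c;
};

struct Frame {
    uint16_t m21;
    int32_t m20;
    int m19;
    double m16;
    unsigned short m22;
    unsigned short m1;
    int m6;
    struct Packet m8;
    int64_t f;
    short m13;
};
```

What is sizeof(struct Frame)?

Packet: @0: g [4B, align 4] → 4; @4: h [2B, align 2] → 6; +2 pad (align 4); @8: e [4B, align 4] → 12; @12: a [2B, align 2] → 14; @14: c [2B, align 2] → 16; size 16, align 4
@0: m21 [2B, align 2] → 2
+2 pad (align 4)
@4: m20 [4B, align 4] → 8
@8: m19 [4B, align 4] → 12
+4 pad (align 8)
@16: m16 [8B, align 8] → 24
@24: m22 [2B, align 2] → 26
@26: m1 [2B, align 2] → 28
@28: m6 [4B, align 4] → 32
@32: m8 [16B, align 4] → 48
@48: f [8B, align 8] → 56
@56: m13 [2B, align 2] → 58
+6 tail pad (align 8)
size 64, align 8

64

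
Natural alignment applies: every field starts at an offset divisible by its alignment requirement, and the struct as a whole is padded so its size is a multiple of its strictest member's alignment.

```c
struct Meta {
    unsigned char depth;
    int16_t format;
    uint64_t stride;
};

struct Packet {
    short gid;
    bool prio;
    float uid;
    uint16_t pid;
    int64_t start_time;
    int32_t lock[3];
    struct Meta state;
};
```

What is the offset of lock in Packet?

24

Meta: @0: depth [1B, align 1] → 1; +1 pad (align 2); @2: format [2B, align 2] → 4; +4 pad (align 8); @8: stride [8B, align 8] → 16; size 16, align 8
@0: gid [2B, align 2] → 2
@2: prio [1B, align 1] → 3
+1 pad (align 4)
@4: uid [4B, align 4] → 8
@8: pid [2B, align 2] → 10
+6 pad (align 8)
@16: start_time [8B, align 8] → 24
@24: lock [12B, align 4] → 36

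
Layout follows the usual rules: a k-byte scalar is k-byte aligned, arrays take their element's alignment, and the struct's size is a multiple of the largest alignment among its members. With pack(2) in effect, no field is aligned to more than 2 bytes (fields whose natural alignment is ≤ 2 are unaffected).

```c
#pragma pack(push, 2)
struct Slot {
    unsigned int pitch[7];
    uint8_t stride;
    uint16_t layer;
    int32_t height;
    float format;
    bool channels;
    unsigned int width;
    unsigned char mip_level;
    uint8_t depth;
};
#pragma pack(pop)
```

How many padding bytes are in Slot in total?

2

@0: pitch [28B, align 2] → 28
@28: stride [1B, align 1] → 29
+1 pad (align 2)
@30: layer [2B, align 2] → 32
@32: height [4B, align 2] → 36
@36: format [4B, align 2] → 40
@40: channels [1B, align 1] → 41
+1 pad (align 2)
@42: width [4B, align 2] → 46
@46: mip_level [1B, align 1] → 47
@47: depth [1B, align 1] → 48
size 48, align 2
data bytes 46, size 48 → padding 2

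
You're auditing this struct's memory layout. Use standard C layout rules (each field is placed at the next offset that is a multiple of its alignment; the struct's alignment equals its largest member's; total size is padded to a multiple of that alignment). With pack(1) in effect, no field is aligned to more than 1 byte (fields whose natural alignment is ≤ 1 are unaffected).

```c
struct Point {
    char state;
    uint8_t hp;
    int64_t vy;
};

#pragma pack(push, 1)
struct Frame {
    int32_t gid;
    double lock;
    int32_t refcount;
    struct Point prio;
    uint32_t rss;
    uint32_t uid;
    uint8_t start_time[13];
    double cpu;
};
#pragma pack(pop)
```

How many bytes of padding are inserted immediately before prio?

Point: 0..1  state  (1B, 1-aligned); 1..2  hp  (1B, 1-aligned); 2..8  -- padding (6B); 8..16  vy  (8B, 8-aligned); sizeof = 16, alignof = 8
0..4  gid  (4B, 1-aligned)
4..12  lock  (8B, 1-aligned)
12..16  refcount  (4B, 1-aligned)
16..32  prio  (16B, 1-aligned)

0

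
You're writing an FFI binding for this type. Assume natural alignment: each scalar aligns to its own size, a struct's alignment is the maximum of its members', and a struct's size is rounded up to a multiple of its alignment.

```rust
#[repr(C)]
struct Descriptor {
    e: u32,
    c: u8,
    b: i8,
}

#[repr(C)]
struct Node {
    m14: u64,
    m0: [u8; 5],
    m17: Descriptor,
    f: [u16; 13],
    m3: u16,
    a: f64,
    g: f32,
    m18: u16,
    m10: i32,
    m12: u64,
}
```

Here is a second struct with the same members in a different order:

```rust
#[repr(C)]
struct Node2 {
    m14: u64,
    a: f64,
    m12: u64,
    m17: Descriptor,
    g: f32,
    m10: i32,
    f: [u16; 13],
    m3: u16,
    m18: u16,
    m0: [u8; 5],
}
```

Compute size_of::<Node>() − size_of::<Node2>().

8

Descriptor: 0..4  e  (4B, 4-aligned); 4..5  c  (1B, 1-aligned); 5..6  b  (1B, 1-aligned); 6..8  -- tail padding (2B); sizeof = 8, alignof = 4
0..8  m14  (8B, 8-aligned)
8..13  m0  (5B, 1-aligned)
13..16  -- padding (3B)
16..24  m17  (8B, 4-aligned)
24..50  f  (26B, 2-aligned)
50..52  m3  (2B, 2-aligned)
52..56  -- padding (4B)
56..64  a  (8B, 8-aligned)
64..68  g  (4B, 4-aligned)
68..70  m18  (2B, 2-aligned)
70..72  -- padding (2B)
72..76  m10  (4B, 4-aligned)
76..80  -- padding (4B)
80..88  m12  (8B, 8-aligned)
sizeof = 88, alignof = 8
— Node2 —
0..8  m14  (8B, 8-aligned)
8..16  a  (8B, 8-aligned)
16..24  m12  (8B, 8-aligned)
24..32  m17  (8B, 4-aligned)
32..36  g  (4B, 4-aligned)
36..40  m10  (4B, 4-aligned)
40..66  f  (26B, 2-aligned)
66..68  m3  (2B, 2-aligned)
68..70  m18  (2B, 2-aligned)
70..75  m0  (5B, 1-aligned)
75..80  -- tail padding (5B)
sizeof = 80, alignof = 8
88 − 80 = 8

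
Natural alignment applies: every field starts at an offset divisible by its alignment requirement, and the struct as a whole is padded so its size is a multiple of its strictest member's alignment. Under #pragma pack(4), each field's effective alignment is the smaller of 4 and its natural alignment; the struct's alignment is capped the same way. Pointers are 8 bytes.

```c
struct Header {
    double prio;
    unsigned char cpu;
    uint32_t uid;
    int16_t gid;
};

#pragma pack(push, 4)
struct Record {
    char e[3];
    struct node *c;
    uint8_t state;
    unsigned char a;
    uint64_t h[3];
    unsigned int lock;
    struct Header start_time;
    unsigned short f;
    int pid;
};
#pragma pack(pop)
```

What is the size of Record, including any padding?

76

Header: prio at 0 (size 8, align 8) → ends 8; cpu at 8 (size 1, align 1) → ends 9; pad 3 to align 4 for uid; uid at 12 (size 4, align 4) → ends 16; gid at 16 (size 2, align 2) → ends 18; tail pad 6 to reach multiple of 8; total 24 bytes, alignment 8
e at 0 (size 3, align 1) → ends 3
pad 1 to align 4 for c
c at 4 (size 8, align 4) → ends 12
state at 12 (size 1, align 1) → ends 13
a at 13 (size 1, align 1) → ends 14
pad 2 to align 4 for h
h at 16 (size 24, align 4) → ends 40
lock at 40 (size 4, align 4) → ends 44
start_time at 44 (size 24, align 4) → ends 68
f at 68 (size 2, align 2) → ends 70
pad 2 to align 4 for pid
pid at 72 (size 4, align 4) → ends 76
total 76 bytes, alignment 4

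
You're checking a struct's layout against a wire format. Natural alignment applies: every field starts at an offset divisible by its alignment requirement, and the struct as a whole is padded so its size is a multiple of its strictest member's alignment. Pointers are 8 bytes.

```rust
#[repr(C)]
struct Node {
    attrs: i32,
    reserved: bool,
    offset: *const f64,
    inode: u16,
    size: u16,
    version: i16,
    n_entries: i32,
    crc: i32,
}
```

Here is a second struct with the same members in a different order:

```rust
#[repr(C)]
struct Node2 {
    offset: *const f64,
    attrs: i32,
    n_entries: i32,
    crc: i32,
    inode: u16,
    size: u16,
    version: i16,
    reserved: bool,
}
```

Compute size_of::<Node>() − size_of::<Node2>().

@0: attrs [4B, align 4] → 4
@4: reserved [1B, align 1] → 5
+3 pad (align 8)
@8: offset [8B, align 8] → 16
@16: inode [2B, align 2] → 18
@18: size [2B, align 2] → 20
@20: version [2B, align 2] → 22
+2 pad (align 4)
@24: n_entries [4B, align 4] → 28
@28: crc [4B, align 4] → 32
size 32, align 8
— Node2 —
@0: offset [8B, align 8] → 8
@8: attrs [4B, align 4] → 12
@12: n_entries [4B, align 4] → 16
@16: crc [4B, align 4] → 20
@20: inode [2B, align 2] → 22
@22: size [2B, align 2] → 24
@24: version [2B, align 2] → 26
@26: reserved [1B, align 1] → 27
+5 tail pad (align 8)
size 32, align 8
32 − 32 = 0

0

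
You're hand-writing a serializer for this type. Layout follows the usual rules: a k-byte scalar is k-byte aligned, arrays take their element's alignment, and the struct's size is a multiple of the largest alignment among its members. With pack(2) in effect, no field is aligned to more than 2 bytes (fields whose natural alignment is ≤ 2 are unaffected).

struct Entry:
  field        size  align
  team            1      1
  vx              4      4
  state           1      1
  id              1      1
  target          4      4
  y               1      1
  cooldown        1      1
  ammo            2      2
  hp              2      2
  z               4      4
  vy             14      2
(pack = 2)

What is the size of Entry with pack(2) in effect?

36

@0: team [1B, align 1] → 1
+1 pad (align 2)
@2: vx [4B, align 2] → 6
@6: state [1B, align 1] → 7
@7: id [1B, align 1] → 8
@8: target [4B, align 2] → 12
@12: y [1B, align 1] → 13
@13: cooldown [1B, align 1] → 14
@14: ammo [2B, align 2] → 16
@16: hp [2B, align 2] → 18
@18: z [4B, align 2] → 22
@22: vy [14B, align 2] → 36
size 36, align 2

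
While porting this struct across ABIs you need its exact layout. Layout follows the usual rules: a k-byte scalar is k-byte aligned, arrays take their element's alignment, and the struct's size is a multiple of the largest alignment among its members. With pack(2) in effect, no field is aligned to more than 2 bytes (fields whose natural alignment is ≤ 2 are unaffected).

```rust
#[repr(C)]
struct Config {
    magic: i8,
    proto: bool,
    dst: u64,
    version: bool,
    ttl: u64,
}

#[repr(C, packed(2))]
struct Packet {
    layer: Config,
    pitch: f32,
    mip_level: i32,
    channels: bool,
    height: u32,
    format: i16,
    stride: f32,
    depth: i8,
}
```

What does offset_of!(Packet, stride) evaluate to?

48

Config: magic at 0 (size 1, align 1) → ends 1; proto at 1 (size 1, align 1) → ends 2; pad 6 to align 8 for dst; dst at 8 (size 8, align 8) → ends 16; version at 16 (size 1, align 1) → ends 17; pad 7 to align 8 for ttl; ttl at 24 (size 8, align 8) → ends 32; total 32 bytes, alignment 8
layer at 0 (size 32, align 2) → ends 32
pitch at 32 (size 4, align 2) → ends 36
mip_level at 36 (size 4, align 2) → ends 40
channels at 40 (size 1, align 1) → ends 41
pad 1 to align 2 for height
height at 42 (size 4, align 2) → ends 46
format at 46 (size 2, align 2) → ends 48
stride at 48 (size 4, align 2) → ends 52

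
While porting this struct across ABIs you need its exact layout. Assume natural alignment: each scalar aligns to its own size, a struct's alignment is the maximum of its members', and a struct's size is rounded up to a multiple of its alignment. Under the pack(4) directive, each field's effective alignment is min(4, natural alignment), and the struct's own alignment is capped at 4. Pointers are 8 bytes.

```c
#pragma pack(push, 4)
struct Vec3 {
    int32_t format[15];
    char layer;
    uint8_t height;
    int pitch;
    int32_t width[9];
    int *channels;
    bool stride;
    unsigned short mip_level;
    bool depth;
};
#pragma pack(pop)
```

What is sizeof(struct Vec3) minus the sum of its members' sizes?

@0: format [60B, align 4] → 60
@60: layer [1B, align 1] → 61
@61: height [1B, align 1] → 62
+2 pad (align 4)
@64: pitch [4B, align 4] → 68
@68: width [36B, align 4] → 104
@104: channels [8B, align 4] → 112
@112: stride [1B, align 1] → 113
+1 pad (align 2)
@114: mip_level [2B, align 2] → 116
@116: depth [1B, align 1] → 117
+3 tail pad (align 4)
size 120, align 4
data bytes 114, size 120 → padding 6

6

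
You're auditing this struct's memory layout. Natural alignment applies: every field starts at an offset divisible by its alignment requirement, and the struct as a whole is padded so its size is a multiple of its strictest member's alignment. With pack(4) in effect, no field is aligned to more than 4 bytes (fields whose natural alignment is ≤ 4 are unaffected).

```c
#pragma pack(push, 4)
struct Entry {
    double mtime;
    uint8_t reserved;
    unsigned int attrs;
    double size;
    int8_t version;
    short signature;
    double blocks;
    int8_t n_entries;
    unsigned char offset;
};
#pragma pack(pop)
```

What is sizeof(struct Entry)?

40

0..8  mtime  (8B, 4-aligned)
8..9  reserved  (1B, 1-aligned)
9..12  -- padding (3B)
12..16  attrs  (4B, 4-aligned)
16..24  size  (8B, 4-aligned)
24..25  version  (1B, 1-aligned)
25..26  -- padding (1B)
26..28  signature  (2B, 2-aligned)
28..36  blocks  (8B, 4-aligned)
36..37  n_entries  (1B, 1-aligned)
37..38  offset  (1B, 1-aligned)
38..40  -- tail padding (2B)
sizeof = 40, alignof = 4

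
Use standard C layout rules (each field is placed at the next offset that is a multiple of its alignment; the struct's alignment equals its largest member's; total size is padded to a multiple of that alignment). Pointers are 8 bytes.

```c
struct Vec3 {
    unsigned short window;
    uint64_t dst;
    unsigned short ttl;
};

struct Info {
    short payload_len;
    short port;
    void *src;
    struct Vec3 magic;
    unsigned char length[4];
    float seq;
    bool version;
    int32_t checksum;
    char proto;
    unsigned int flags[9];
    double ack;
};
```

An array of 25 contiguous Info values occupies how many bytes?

Vec3: 0..2  window  (2B, 2-aligned); 2..8  -- padding (6B); 8..16  dst  (8B, 8-aligned); 16..18  ttl  (2B, 2-aligned); 18..24  -- tail padding (6B); sizeof = 24, alignof = 8
0..2  payload_len  (2B, 2-aligned)
2..4  port  (2B, 2-aligned)
4..8  -- padding (4B)
8..16  src  (8B, 8-aligned)
16..40  magic  (24B, 8-aligned)
40..44  length  (4B, 1-aligned)
44..48  seq  (4B, 4-aligned)
48..49  version  (1B, 1-aligned)
49..52  -- padding (3B)
52..56  checksum  (4B, 4-aligned)
56..57  proto  (1B, 1-aligned)
57..60  -- padding (3B)
60..96  flags  (36B, 4-aligned)
96..104  ack  (8B, 8-aligned)
sizeof = 104, alignof = 8
array of 25: 25 × 104 = 2600

2600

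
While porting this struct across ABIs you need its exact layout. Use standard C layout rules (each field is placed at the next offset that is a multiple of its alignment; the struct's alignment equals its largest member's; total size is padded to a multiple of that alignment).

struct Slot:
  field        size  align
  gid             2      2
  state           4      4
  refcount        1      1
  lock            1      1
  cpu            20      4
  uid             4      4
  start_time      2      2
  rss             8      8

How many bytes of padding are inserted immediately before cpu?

2

@0: gid [2B, align 2] → 2
+2 pad (align 4)
@4: state [4B, align 4] → 8
@8: refcount [1B, align 1] → 9
@9: lock [1B, align 1] → 10
+2 pad (align 4)
@12: cpu [20B, align 4] → 32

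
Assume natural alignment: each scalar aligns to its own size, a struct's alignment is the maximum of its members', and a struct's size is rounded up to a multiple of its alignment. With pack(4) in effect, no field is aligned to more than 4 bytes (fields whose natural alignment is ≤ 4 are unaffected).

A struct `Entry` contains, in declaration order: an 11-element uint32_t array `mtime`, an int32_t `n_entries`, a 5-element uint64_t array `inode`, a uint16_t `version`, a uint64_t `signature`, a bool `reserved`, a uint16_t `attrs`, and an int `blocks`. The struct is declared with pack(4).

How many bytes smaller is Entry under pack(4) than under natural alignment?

4

natural layout:
  @0: mtime [44B, align 4] → 44
  @44: n_entries [4B, align 4] → 48
  @48: inode [40B, align 8] → 88
  @88: version [2B, align 2] → 90
  +6 pad (align 8)
  @96: signature [8B, align 8] → 104
  @104: reserved [1B, align 1] → 105
  +1 pad (align 2)
  @106: attrs [2B, align 2] → 108
  @108: blocks [4B, align 4] → 112
  size 112, align 8
packed(4) layout:
  @0: mtime [44B, align 4] → 44
  @44: n_entries [4B, align 4] → 48
  @48: inode [40B, align 4] → 88
  @88: version [2B, align 2] → 90
  +2 pad (align 4)
  @92: signature [8B, align 4] → 100
  @100: reserved [1B, align 1] → 101
  +1 pad (align 2)
  @102: attrs [2B, align 2] → 104
  @104: blocks [4B, align 4] → 108
  size 108, align 4
112 − 108 = 4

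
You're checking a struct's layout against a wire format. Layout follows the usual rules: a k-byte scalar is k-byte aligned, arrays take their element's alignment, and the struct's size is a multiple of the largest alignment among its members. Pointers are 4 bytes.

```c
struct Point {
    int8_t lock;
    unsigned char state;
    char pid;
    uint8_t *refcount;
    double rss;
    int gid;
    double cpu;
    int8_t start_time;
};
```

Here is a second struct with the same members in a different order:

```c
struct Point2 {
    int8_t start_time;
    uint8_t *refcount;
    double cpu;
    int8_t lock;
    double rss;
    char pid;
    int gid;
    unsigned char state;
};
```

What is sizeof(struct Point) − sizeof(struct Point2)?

-8

lock at 0 (size 1, align 1) → ends 1
state at 1 (size 1, align 1) → ends 2
pid at 2 (size 1, align 1) → ends 3
pad 1 to align 4 for refcount
refcount at 4 (size 4, align 4) → ends 8
rss at 8 (size 8, align 8) → ends 16
gid at 16 (size 4, align 4) → ends 20
pad 4 to align 8 for cpu
cpu at 24 (size 8, align 8) → ends 32
start_time at 32 (size 1, align 1) → ends 33
tail pad 7 to reach multiple of 8
total 40 bytes, alignment 8
— Point2 —
start_time at 0 (size 1, align 1) → ends 1
pad 3 to align 4 for refcount
refcount at 4 (size 4, align 4) → ends 8
cpu at 8 (size 8, align 8) → ends 16
lock at 16 (size 1, align 1) → ends 17
pad 7 to align 8 for rss
rss at 24 (size 8, align 8) → ends 32
pid at 32 (size 1, align 1) → ends 33
pad 3 to align 4 for gid
gid at 36 (size 4, align 4) → ends 40
state at 40 (size 1, align 1) → ends 41
tail pad 7 to reach multiple of 8
total 48 bytes, alignment 8
40 − 48 = -8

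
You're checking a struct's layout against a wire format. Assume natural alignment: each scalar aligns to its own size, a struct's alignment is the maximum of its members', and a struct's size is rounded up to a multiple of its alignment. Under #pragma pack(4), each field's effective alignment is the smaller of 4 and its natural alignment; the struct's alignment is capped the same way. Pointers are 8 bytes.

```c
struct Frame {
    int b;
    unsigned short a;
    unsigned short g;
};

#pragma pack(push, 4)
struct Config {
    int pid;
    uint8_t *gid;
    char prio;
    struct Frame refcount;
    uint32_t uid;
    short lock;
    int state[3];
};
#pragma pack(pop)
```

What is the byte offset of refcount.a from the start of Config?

Frame: 0..4  b  (4B, 4-aligned); 4..6  a  (2B, 2-aligned); 6..8  g  (2B, 2-aligned); sizeof = 8, alignof = 4
0..4  pid  (4B, 4-aligned)
4..12  gid  (8B, 4-aligned)
12..13  prio  (1B, 1-aligned)
13..16  -- padding (3B)
16..24  refcount  (8B, 4-aligned)
within Frame: a at 4
16 + 4 = 20

20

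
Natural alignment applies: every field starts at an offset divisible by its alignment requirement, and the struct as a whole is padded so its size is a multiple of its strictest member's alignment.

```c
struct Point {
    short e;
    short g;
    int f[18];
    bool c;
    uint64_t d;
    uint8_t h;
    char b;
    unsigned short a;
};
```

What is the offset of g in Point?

2

0..2  e  (2B, 2-aligned)
2..4  g  (2B, 2-aligned)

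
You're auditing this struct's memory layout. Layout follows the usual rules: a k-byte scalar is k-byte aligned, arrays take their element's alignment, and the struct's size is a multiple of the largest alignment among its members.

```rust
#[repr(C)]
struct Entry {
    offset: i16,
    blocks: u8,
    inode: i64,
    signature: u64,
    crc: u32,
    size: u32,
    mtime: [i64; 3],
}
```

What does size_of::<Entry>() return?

offset at 0 (size 2, align 2) → ends 2
blocks at 2 (size 1, align 1) → ends 3
pad 5 to align 8 for inode
inode at 8 (size 8, align 8) → ends 16
signature at 16 (size 8, align 8) → ends 24
crc at 24 (size 4, align 4) → ends 28
size at 28 (size 4, align 4) → ends 32
mtime at 32 (size 24, align 8) → ends 56
total 56 bytes, alignment 8

56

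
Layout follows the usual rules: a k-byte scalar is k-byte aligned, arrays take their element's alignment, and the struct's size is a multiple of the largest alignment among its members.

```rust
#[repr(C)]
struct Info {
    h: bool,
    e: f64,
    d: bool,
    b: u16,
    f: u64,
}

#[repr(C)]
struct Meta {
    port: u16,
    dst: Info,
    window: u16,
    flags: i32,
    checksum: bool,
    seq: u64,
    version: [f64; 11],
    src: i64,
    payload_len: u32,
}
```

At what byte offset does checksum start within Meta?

Info: 0..1  h  (1B, 1-aligned); 1..8  -- padding (7B); 8..16  e  (8B, 8-aligned); 16..17  d  (1B, 1-aligned); 17..18  -- padding (1B); 18..20  b  (2B, 2-aligned); 20..24  -- padding (4B); 24..32  f  (8B, 8-aligned); sizeof = 32, alignof = 8
0..2  port  (2B, 2-aligned)
2..8  -- padding (6B)
8..40  dst  (32B, 8-aligned)
40..42  window  (2B, 2-aligned)
42..44  -- padding (2B)
44..48  flags  (4B, 4-aligned)
48..49  checksum  (1B, 1-aligned)

48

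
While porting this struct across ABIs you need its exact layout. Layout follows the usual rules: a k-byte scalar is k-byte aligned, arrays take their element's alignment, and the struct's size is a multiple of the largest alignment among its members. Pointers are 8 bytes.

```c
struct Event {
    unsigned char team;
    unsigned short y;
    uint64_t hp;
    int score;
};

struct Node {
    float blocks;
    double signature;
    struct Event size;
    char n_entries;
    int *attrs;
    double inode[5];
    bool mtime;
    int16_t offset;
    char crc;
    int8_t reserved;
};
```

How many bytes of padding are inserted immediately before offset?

1

Event: @0: team [1B, align 1] → 1; +1 pad (align 2); @2: y [2B, align 2] → 4; +4 pad (align 8); @8: hp [8B, align 8] → 16; @16: score [4B, align 4] → 20; +4 tail pad (align 8); size 24, align 8
@0: blocks [4B, align 4] → 4
+4 pad (align 8)
@8: signature [8B, align 8] → 16
@16: size [24B, align 8] → 40
@40: n_entries [1B, align 1] → 41
+7 pad (align 8)
@48: attrs [8B, align 8] → 56
@56: inode [40B, align 8] → 96
@96: mtime [1B, align 1] → 97
+1 pad (align 2)
@98: offset [2B, align 2] → 100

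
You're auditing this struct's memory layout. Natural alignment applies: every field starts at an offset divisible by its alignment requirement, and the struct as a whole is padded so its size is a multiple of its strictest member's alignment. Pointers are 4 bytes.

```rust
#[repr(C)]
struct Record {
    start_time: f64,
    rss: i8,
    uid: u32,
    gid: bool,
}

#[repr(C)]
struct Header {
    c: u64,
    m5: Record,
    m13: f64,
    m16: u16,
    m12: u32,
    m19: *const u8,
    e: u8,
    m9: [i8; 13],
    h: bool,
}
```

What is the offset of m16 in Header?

40

Record: @0: start_time [8B, align 8] → 8; @8: rss [1B, align 1] → 9; +3 pad (align 4); @12: uid [4B, align 4] → 16; @16: gid [1B, align 1] → 17; +7 tail pad (align 8); size 24, align 8
@0: c [8B, align 8] → 8
@8: m5 [24B, align 8] → 32
@32: m13 [8B, align 8] → 40
@40: m16 [2B, align 2] → 42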